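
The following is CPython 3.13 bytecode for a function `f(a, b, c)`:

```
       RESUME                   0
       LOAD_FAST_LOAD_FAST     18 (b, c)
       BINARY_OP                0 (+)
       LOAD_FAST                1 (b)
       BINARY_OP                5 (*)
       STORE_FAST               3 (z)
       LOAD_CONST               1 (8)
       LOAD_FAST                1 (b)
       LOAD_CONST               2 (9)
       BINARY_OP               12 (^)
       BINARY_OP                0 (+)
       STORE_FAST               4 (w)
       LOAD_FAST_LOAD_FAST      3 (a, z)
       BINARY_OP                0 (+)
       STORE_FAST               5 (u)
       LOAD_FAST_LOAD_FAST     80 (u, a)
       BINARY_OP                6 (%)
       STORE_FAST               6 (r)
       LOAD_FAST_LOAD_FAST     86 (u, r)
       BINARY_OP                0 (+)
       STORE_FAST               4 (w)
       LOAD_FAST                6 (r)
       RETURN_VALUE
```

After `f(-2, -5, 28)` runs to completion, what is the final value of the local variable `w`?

-118

LOAD_FAST_LOAD_FAST b,c → push -5,28. Stack: [-5, 28]
BINARY_OP + → -5 + 28 = 23. Stack: [23]
LOAD_FAST b → push -5. Stack: [23, -5]
BINARY_OP * → 23 * -5 = -115. Stack: [-115]
STORE_FAST z → z=-115. Stack: []
LOAD_CONST → push 8. Stack: [8]
LOAD_FAST b → push -5. Stack: [8, -5]
LOAD_CONST → push 9. Stack: [8, -5, 9]
BINARY_OP ^ → -5 ^ 9 = -14. Stack: [8, -14]
BINARY_OP + → 8 + -14 = -6. Stack: [-6]
STORE_FAST w → w=-6. Stack: []
LOAD_FAST_LOAD_FAST a,z → push -2,-115. Stack: [-2, -115]
BINARY_OP + → -2 + -115 = -117. Stack: [-117]
STORE_FAST u → u=-117. Stack: []
LOAD_FAST_LOAD_FAST u,a → push -117,-2. Stack: [-117, -2]
BINARY_OP % → -117 % -2 = -1. Stack: [-1]
STORE_FAST r → r=-1. Stack: []
LOAD_FAST_LOAD_FAST u,r → push -117,-1. Stack: [-117, -1]
BINARY_OP + → -117 + -1 = -118. Stack: [-118]
STORE_FAST w → w=-118. Stack: []
LOAD_FAST r → push -1. Stack: [-1]
RETURN_VALUE → return -1.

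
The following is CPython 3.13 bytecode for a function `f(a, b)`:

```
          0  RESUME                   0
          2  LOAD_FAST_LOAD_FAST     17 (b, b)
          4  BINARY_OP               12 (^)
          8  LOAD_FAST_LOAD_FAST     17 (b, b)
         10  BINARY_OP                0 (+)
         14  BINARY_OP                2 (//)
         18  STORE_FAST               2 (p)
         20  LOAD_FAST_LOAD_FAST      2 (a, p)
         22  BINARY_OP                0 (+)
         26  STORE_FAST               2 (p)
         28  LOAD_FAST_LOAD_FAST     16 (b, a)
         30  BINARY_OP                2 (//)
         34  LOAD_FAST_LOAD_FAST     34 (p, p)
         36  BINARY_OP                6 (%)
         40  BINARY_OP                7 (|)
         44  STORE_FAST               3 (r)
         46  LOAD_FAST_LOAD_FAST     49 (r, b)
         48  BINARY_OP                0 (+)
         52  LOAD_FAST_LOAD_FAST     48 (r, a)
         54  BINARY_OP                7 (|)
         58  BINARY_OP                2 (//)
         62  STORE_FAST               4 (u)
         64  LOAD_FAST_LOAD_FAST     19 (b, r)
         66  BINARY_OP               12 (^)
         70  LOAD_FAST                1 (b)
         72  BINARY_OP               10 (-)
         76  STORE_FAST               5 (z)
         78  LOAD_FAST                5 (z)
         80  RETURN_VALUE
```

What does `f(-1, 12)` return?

-20

LOAD_FAST_LOAD_FAST b,b → push 12,12. Stack: [12, 12]
BINARY_OP ^ → 12 ^ 12 = 0. Stack: [0]
LOAD_FAST_LOAD_FAST b,b → push 12,12. Stack: [0, 12, 12]
BINARY_OP + → 12 + 12 = 24. Stack: [0, 24]
BINARY_OP // → 0 // 24 = 0. Stack: [0]
STORE_FAST p → p=0. Stack: []
LOAD_FAST_LOAD_FAST a,p → push -1,0. Stack: [-1, 0]
BINARY_OP + → -1 + 0 = -1. Stack: [-1]
STORE_FAST p → p=-1. Stack: []
LOAD_FAST_LOAD_FAST b,a → push 12,-1. Stack: [12, -1]
BINARY_OP // → 12 // -1 = -12. Stack: [-12]
LOAD_FAST_LOAD_FAST p,p → push -1,-1. Stack: [-12, -1, -1]
BINARY_OP % → -1 % -1 = 0. Stack: [-12, 0]
BINARY_OP | → -12 | 0 = -12. Stack: [-12]
STORE_FAST r → r=-12. Stack: []
LOAD_FAST_LOAD_FAST r,b → push -12,12. Stack: [-12, 12]
BINARY_OP + → -12 + 12 = 0. Stack: [0]
LOAD_FAST_LOAD_FAST r,a → push -12,-1. Stack: [0, -12, -1]
BINARY_OP | → -12 | -1 = -1. Stack: [0, -1]
BINARY_OP // → 0 // -1 = 0. Stack: [0]
STORE_FAST u → u=0. Stack: []
LOAD_FAST_LOAD_FAST b,r → push 12,-12. Stack: [12, -12]
BINARY_OP ^ → 12 ^ -12 = -8. Stack: [-8]
LOAD_FAST b → push 12. Stack: [-8, 12]
BINARY_OP - → -8 - 12 = -20. Stack: [-20]
STORE_FAST z → z=-20. Stack: []
LOAD_FAST z → push -20. Stack: [-20]
RETURN_VALUE → return -20.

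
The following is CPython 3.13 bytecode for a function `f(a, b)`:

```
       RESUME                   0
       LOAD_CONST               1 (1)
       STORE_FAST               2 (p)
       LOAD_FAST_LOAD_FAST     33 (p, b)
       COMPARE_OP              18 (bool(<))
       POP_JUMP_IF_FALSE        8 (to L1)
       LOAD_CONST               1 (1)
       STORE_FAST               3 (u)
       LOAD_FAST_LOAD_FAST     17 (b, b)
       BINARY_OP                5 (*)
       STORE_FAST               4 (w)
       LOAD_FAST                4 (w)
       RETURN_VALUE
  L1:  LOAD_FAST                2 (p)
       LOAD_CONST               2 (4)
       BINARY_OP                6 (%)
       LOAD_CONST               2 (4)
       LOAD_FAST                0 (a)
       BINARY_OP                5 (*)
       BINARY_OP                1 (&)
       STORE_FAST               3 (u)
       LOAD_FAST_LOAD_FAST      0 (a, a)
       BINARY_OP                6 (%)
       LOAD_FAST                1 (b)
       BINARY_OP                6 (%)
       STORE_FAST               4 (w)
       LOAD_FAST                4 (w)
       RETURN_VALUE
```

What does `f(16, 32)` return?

LOAD_CONST → push 1. Stack: [1]
STORE_FAST p → p=1. Stack: []
LOAD_FAST_LOAD_FAST p,b → push 1,32. Stack: [1, 32]
COMPARE_OP bool(<) → 1 vs 32 = True. Stack: [True]
POP_JUMP_IF_FALSE → pop True; no jump. Stack: []
LOAD_CONST → push 1. Stack: [1]
STORE_FAST u → u=1. Stack: []
LOAD_FAST_LOAD_FAST b,b → push 32,32. Stack: [32, 32]
BINARY_OP * → 32 * 32 = 1024. Stack: [1024]
STORE_FAST w → w=1024. Stack: []
LOAD_FAST w → push 1024. Stack: [1024]
RETURN_VALUE → return 1024.

1024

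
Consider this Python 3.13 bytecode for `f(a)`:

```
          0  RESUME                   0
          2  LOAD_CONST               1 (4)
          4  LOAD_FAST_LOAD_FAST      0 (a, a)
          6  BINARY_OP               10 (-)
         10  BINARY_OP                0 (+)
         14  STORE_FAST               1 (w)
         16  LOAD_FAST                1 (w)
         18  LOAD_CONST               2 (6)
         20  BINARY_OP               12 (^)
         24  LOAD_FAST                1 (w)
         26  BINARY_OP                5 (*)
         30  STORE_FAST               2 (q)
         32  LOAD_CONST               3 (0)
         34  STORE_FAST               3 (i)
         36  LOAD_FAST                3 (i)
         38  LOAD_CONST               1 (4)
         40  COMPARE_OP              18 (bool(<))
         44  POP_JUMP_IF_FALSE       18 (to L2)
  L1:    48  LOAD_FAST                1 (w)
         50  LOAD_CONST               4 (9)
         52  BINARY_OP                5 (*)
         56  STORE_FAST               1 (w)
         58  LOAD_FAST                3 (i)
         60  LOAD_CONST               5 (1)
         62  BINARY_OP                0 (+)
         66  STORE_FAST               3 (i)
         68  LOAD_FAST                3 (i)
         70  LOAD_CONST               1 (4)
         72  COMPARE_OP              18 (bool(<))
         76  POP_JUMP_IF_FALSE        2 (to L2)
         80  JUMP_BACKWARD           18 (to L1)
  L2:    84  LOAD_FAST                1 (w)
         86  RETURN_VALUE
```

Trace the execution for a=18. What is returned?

26244

LOAD_CONST → push 4. Stack: [4]
LOAD_FAST_LOAD_FAST a,a → push 18,18. Stack: [4, 18, 18]
BINARY_OP - → 18 - 18 = 0. Stack: [4, 0]
BINARY_OP + → 4 + 0 = 4. Stack: [4]
STORE_FAST w → w=4. Stack: []
LOAD_FAST w → push 4. Stack: [4]
LOAD_CONST → push 6. Stack: [4, 6]
BINARY_OP ^ → 4 ^ 6 = 2. Stack: [2]
LOAD_FAST w → push 4. Stack: [2, 4]
BINARY_OP * → 2 * 4 = 8. Stack: [8]
STORE_FAST q → q=8. Stack: []
LOAD_CONST → push 0. Stack: [0]
STORE_FAST i → i=0. Stack: []
LOAD_FAST i → push 0. Stack: [0]
LOAD_CONST → push 4. Stack: [0, 4]
COMPARE_OP bool(<) → 0 vs 4 = True. Stack: [True]
POP_JUMP_IF_FALSE → pop True; no jump. Stack: []
LOAD_FAST w → push 4. Stack: [4]
LOAD_CONST → push 9. Stack: [4, 9]
BINARY_OP * → 4 * 9 = 36. Stack: [36]
STORE_FAST w → w=36. Stack: []
LOAD_FAST i → push 0. Stack: [0]
LOAD_CONST → push 1. Stack: [0, 1]
BINARY_OP + → 0 + 1 = 1. Stack: [1]
STORE_FAST i → i=1. Stack: []
LOAD_FAST i → push 1. Stack: [1]
LOAD_CONST → push 4. Stack: [1, 4]
COMPARE_OP bool(<) → 1 vs 4 = True. Stack: [True]
POP_JUMP_IF_FALSE → pop True; no jump. Stack: []
LOAD_FAST w → push 36. Stack: [36]
LOAD_CONST → push 9. Stack: [36, 9]
BINARY_OP * → 36 * 9 = 324. Stack: [324]
STORE_FAST w → w=324. Stack: []
LOAD_FAST i → push 1. Stack: [1]
LOAD_CONST → push 1. Stack: [1, 1]
BINARY_OP + → 1 + 1 = 2. Stack: [2]
STORE_FAST i → i=2. Stack: []
LOAD_FAST i → push 2. Stack: [2]
LOAD_CONST → push 4. Stack: [2, 4]
COMPARE_OP bool(<) → 2 vs 4 = True. Stack: [True]
POP_JUMP_IF_FALSE → pop True; no jump. Stack: []
LOAD_FAST w → push 324. Stack: [324]
LOAD_CONST → push 9. Stack: [324, 9]
BINARY_OP * → 324 * 9 = 2916. Stack: [2916]
STORE_FAST w → w=2916. Stack: []
LOAD_FAST i → push 2. Stack: [2]
LOAD_CONST → push 1. Stack: [2, 1]
BINARY_OP + → 2 + 1 = 3. Stack: [3]
STORE_FAST i → i=3. Stack: []
LOAD_FAST i → push 3. Stack: [3]
LOAD_CONST → push 4. Stack: [3, 4]
COMPARE_OP bool(<) → 3 vs 4 = True. Stack: [True]
POP_JUMP_IF_FALSE → pop True; no jump. Stack: []
LOAD_FAST w → push 2916. Stack: [2916]
LOAD_CONST → push 9. Stack: [2916, 9]
BINARY_OP * → 2916 * 9 = 26244. Stack: [26244]
STORE_FAST w → w=26244. Stack: []
LOAD_FAST i → push 3. Stack: [3]
LOAD_CONST → push 1. Stack: [3, 1]
BINARY_OP + → 3 + 1 = 4. Stack: [4]
STORE_FAST i → i=4. Stack: []
LOAD_FAST i → push 4. Stack: [4]
LOAD_CONST → push 4. Stack: [4, 4]
COMPARE_OP bool(<) → 4 vs 4 = False. Stack: [False]
POP_JUMP_IF_FALSE → pop False; jump. Stack: []
LOAD_FAST w → push 26244. Stack: [26244]
RETURN_VALUE → return 26244.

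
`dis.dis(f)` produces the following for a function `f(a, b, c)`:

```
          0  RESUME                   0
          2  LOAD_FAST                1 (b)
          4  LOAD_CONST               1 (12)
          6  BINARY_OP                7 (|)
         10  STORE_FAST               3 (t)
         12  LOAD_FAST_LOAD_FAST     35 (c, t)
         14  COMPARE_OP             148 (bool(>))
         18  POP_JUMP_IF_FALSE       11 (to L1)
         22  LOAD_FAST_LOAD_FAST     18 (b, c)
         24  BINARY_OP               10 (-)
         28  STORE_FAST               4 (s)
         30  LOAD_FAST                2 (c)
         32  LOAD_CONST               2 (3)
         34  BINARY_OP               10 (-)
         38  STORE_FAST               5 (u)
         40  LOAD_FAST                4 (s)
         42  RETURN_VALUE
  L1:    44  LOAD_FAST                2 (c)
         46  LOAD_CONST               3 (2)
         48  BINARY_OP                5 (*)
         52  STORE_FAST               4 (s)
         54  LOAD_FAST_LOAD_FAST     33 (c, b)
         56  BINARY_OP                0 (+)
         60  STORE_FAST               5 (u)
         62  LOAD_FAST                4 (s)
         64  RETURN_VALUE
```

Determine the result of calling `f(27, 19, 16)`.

LOAD_FAST b → push 19. Stack: [19]
LOAD_CONST → push 12. Stack: [19, 12]
BINARY_OP | → 19 | 12 = 31. Stack: [31]
STORE_FAST t → t=31. Stack: []
LOAD_FAST_LOAD_FAST c,t → push 16,31. Stack: [16, 31]
COMPARE_OP bool(>) → 16 vs 31 = False. Stack: [False]
POP_JUMP_IF_FALSE → pop False; jump. Stack: []
LOAD_FAST c → push 16. Stack: [16]
LOAD_CONST → push 2. Stack: [16, 2]
BINARY_OP * → 16 * 2 = 32. Stack: [32]
STORE_FAST s → s=32. Stack: []
LOAD_FAST_LOAD_FAST c,b → push 16,19. Stack: [16, 19]
BINARY_OP + → 16 + 19 = 35. Stack: [35]
STORE_FAST u → u=35. Stack: []
LOAD_FAST s → push 32. Stack: [32]
RETURN_VALUE → return 32.

32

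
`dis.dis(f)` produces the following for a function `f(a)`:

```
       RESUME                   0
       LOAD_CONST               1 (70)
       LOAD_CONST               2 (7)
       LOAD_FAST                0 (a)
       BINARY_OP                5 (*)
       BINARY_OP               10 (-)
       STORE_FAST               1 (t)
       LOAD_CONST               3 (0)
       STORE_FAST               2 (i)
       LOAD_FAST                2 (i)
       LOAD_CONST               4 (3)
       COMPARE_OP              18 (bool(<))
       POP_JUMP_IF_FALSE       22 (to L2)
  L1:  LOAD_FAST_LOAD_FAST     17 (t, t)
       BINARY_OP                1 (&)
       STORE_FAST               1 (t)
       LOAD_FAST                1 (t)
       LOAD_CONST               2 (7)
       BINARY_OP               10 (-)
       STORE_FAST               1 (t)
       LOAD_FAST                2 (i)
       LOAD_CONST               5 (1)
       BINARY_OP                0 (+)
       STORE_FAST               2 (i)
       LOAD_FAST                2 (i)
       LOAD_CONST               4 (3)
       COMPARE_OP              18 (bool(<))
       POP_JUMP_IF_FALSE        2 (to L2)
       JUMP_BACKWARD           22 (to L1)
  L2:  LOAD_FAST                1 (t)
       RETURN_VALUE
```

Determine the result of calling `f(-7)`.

98

LOAD_CONST → push 70. Stack: [70]
LOAD_CONST → push 7. Stack: [70, 7]
LOAD_FAST a → push -7. Stack: [70, 7, -7]
BINARY_OP * → 7 * -7 = -49. Stack: [70, -49]
BINARY_OP - → 70 - -49 = 119. Stack: [119]
STORE_FAST t → t=119. Stack: []
LOAD_CONST → push 0. Stack: [0]
STORE_FAST i → i=0. Stack: []
LOAD_FAST i → push 0. Stack: [0]
LOAD_CONST → push 3. Stack: [0, 3]
COMPARE_OP bool(<) → 0 vs 3 = True. Stack: [True]
POP_JUMP_IF_FALSE → pop True; no jump. Stack: []
LOAD_FAST_LOAD_FAST t,t → push 119,119. Stack: [119, 119]
BINARY_OP & → 119 & 119 = 119. Stack: [119]
STORE_FAST t → t=119. Stack: []
LOAD_FAST t → push 119. Stack: [119]
LOAD_CONST → push 7. Stack: [119, 7]
BINARY_OP - → 119 - 7 = 112. Stack: [112]
STORE_FAST t → t=112. Stack: []
LOAD_FAST i → push 0. Stack: [0]
LOAD_CONST → push 1. Stack: [0, 1]
BINARY_OP + → 0 + 1 = 1. Stack: [1]
STORE_FAST i → i=1. Stack: []
LOAD_FAST i → push 1. Stack: [1]
LOAD_CONST → push 3. Stack: [1, 3]
COMPARE_OP bool(<) → 1 vs 3 = True. Stack: [True]
POP_JUMP_IF_FALSE → pop True; no jump. Stack: []
LOAD_FAST_LOAD_FAST t,t → push 112,112. Stack: [112, 112]
BINARY_OP & → 112 & 112 = 112. Stack: [112]
STORE_FAST t → t=112. Stack: []
LOAD_FAST t → push 112. Stack: [112]
LOAD_CONST → push 7. Stack: [112, 7]
BINARY_OP - → 112 - 7 = 105. Stack: [105]
STORE_FAST t → t=105. Stack: []
LOAD_FAST i → push 1. Stack: [1]
LOAD_CONST → push 1. Stack: [1, 1]
BINARY_OP + → 1 + 1 = 2. Stack: [2]
STORE_FAST i → i=2. Stack: []
LOAD_FAST i → push 2. Stack: [2]
LOAD_CONST → push 3. Stack: [2, 3]
COMPARE_OP bool(<) → 2 vs 3 = True. Stack: [True]
POP_JUMP_IF_FALSE → pop True; no jump. Stack: []
LOAD_FAST_LOAD_FAST t,t → push 105,105. Stack: [105, 105]
BINARY_OP & → 105 & 105 = 105. Stack: [105]
STORE_FAST t → t=105. Stack: []
LOAD_FAST t → push 105. Stack: [105]
LOAD_CONST → push 7. Stack: [105, 7]
BINARY_OP - → 105 - 7 = 98. Stack: [98]
STORE_FAST t → t=98. Stack: []
LOAD_FAST i → push 2. Stack: [2]
LOAD_CONST → push 1. Stack: [2, 1]
BINARY_OP + → 2 + 1 = 3. Stack: [3]
STORE_FAST i → i=3. Stack: []
LOAD_FAST i → push 3. Stack: [3]
LOAD_CONST → push 3. Stack: [3, 3]
COMPARE_OP bool(<) → 3 vs 3 = False. Stack: [False]
POP_JUMP_IF_FALSE → pop False; jump. Stack: []
LOAD_FAST t → push 98. Stack: [98]
RETURN_VALUE → return 98.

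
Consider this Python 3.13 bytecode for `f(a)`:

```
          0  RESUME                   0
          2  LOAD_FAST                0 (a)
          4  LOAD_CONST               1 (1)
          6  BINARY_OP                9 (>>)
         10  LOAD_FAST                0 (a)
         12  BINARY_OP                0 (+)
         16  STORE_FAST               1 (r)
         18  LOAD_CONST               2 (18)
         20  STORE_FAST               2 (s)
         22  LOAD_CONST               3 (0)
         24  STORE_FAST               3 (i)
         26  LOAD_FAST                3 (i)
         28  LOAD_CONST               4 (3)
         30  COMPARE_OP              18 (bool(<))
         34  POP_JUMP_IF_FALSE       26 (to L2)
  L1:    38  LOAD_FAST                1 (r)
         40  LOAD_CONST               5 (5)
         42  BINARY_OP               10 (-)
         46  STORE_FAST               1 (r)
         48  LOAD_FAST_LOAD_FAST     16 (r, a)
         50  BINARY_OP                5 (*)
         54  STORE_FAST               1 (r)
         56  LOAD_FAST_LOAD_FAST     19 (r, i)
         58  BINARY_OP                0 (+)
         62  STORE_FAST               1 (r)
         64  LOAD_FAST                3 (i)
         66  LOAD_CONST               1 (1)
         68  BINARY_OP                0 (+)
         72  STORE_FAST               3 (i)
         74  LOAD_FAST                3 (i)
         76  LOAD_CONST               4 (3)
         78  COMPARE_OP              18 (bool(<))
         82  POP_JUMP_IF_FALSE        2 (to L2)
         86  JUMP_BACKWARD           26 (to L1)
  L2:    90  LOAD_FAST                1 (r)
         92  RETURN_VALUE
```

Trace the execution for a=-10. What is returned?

LOAD_FAST a → push -10
LOAD_CONST → push 1
BINARY_OP >> → -10 >> 1 = -5
LOAD_FAST a → push -10
BINARY_OP + → -5 + -10 = -15
STORE_FAST r → r=-15
LOAD_CONST → push 18
STORE_FAST s → s=18
LOAD_CONST → push 0
STORE_FAST i → i=0
LOAD_FAST i → push 0
LOAD_CONST → push 3
COMPARE_OP bool(<) → 0 vs 3 = True
POP_JUMP_IF_FALSE → pop True; no jump
LOAD_FAST r → push -15
LOAD_CONST → push 5
BINARY_OP - → -15 - 5 = -20
STORE_FAST r → r=-20
LOAD_FAST_LOAD_FAST r,a → push -20,-10
BINARY_OP * → -20 * -10 = 200
STORE_FAST r → r=200
LOAD_FAST_LOAD_FAST r,i → push 200,0
BINARY_OP + → 200 + 0 = 200
STORE_FAST r → r=200
LOAD_FAST i → push 0
LOAD_CONST → push 1
BINARY_OP + → 0 + 1 = 1
STORE_FAST i → i=1
LOAD_FAST i → push 1
LOAD_CONST → push 3
COMPARE_OP bool(<) → 1 vs 3 = True
POP_JUMP_IF_FALSE → pop True; no jump
LOAD_FAST r → push 200
LOAD_CONST → push 5
BINARY_OP - → 200 - 5 = 195
STORE_FAST r → r=195
LOAD_FAST_LOAD_FAST r,a → push 195,-10
BINARY_OP * → 195 * -10 = -1950
STORE_FAST r → r=-1950
LOAD_FAST_LOAD_FAST r,i → push -1950,1
BINARY_OP + → -1950 + 1 = -1949
STORE_FAST r → r=-1949
LOAD_FAST i → push 1
LOAD_CONST → push 1
BINARY_OP + → 1 + 1 = 2
STORE_FAST i → i=2
LOAD_FAST i → push 2
LOAD_CONST → push 3
COMPARE_OP bool(<) → 2 vs 3 = True
POP_JUMP_IF_FALSE → pop True; no jump
LOAD_FAST r → push -1949
LOAD_CONST → push 5
BINARY_OP - → -1949 - 5 = -1954
STORE_FAST r → r=-1954
LOAD_FAST_LOAD_FAST r,a → push -1954,-10
BINARY_OP * → -1954 * -10 = 19540
STORE_FAST r → r=19540
LOAD_FAST_LOAD_FAST r,i → push 19540,2
BINARY_OP + → 19540 + 2 = 19542
STORE_FAST r → r=19542
LOAD_FAST i → push 2
LOAD_CONST → push 1
BINARY_OP + → 2 + 1 = 3
STORE_FAST i → i=3
LOAD_FAST i → push 3
LOAD_CONST → push 3
COMPARE_OP bool(<) → 3 vs 3 = False
POP_JUMP_IF_FALSE → pop False; jump
LOAD_FAST r → push 19542
RETURN_VALUE → return 19542.

19542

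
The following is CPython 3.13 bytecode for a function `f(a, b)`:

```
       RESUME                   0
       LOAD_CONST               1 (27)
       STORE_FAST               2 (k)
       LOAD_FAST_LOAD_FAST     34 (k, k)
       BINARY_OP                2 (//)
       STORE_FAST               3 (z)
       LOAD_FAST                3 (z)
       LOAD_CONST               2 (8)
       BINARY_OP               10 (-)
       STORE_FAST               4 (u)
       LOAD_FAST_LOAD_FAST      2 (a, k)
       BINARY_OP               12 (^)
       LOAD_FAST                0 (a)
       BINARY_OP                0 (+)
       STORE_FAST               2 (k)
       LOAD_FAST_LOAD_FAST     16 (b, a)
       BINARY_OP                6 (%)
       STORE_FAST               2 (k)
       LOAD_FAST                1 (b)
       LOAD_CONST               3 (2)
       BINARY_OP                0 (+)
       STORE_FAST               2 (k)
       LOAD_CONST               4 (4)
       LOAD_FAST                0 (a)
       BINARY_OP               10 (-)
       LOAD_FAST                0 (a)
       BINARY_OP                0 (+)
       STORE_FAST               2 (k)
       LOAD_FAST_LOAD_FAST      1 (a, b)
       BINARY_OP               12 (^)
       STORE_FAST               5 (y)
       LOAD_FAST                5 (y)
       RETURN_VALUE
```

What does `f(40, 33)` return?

9

LOAD_CONST → push 27. Stack: [27]
STORE_FAST k → k=27. Stack: []
LOAD_FAST_LOAD_FAST k,k → push 27,27. Stack: [27, 27]
BINARY_OP // → 27 // 27 = 1. Stack: [1]
STORE_FAST z → z=1. Stack: []
LOAD_FAST z → push 1. Stack: [1]
LOAD_CONST → push 8. Stack: [1, 8]
BINARY_OP - → 1 - 8 = -7. Stack: [-7]
STORE_FAST u → u=-7. Stack: []
LOAD_FAST_LOAD_FAST a,k → push 40,27. Stack: [40, 27]
BINARY_OP ^ → 40 ^ 27 = 51. Stack: [51]
LOAD_FAST a → push 40. Stack: [51, 40]
BINARY_OP + → 51 + 40 = 91. Stack: [91]
STORE_FAST k → k=91. Stack: []
LOAD_FAST_LOAD_FAST b,a → push 33,40. Stack: [33, 40]
BINARY_OP % → 33 % 40 = 33. Stack: [33]
STORE_FAST k → k=33. Stack: []
LOAD_FAST b → push 33. Stack: [33]
LOAD_CONST → push 2. Stack: [33, 2]
BINARY_OP + → 33 + 2 = 35. Stack: [35]
STORE_FAST k → k=35. Stack: []
LOAD_CONST → push 4. Stack: [4]
LOAD_FAST a → push 40. Stack: [4, 40]
BINARY_OP - → 4 - 40 = -36. Stack: [-36]
LOAD_FAST a → push 40. Stack: [-36, 40]
BINARY_OP + → -36 + 40 = 4. Stack: [4]
STORE_FAST k → k=4. Stack: []
LOAD_FAST_LOAD_FAST a,b → push 40,33. Stack: [40, 33]
BINARY_OP ^ → 40 ^ 33 = 9. Stack: [9]
STORE_FAST y → y=9. Stack: []
LOAD_FAST y → push 9. Stack: [9]
RETURN_VALUE → return 9.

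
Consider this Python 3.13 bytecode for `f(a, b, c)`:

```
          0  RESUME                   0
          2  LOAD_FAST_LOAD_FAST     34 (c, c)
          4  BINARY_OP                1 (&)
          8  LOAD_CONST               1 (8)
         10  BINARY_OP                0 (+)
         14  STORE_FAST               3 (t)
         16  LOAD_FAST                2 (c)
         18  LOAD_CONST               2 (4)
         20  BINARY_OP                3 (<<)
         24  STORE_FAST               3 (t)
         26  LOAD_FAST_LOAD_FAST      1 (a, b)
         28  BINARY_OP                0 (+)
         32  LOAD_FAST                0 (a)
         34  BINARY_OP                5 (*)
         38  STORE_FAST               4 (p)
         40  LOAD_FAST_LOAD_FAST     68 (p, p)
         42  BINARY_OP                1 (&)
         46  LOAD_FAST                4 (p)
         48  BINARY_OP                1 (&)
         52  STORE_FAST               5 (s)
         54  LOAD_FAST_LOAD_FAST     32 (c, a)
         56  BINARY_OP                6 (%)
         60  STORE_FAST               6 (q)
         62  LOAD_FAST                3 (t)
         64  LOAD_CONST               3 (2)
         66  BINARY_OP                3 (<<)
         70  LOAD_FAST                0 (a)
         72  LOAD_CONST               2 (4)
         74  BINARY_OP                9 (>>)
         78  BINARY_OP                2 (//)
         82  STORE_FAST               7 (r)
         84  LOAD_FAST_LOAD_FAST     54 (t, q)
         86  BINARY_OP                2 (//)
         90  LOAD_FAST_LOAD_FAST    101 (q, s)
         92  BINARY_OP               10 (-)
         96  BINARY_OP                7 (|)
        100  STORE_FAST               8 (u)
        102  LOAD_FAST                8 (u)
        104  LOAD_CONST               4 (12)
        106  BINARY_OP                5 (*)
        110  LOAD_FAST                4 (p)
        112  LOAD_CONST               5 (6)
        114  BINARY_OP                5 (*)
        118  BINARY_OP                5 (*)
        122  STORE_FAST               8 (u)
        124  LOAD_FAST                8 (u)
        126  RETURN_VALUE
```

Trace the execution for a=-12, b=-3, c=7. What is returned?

-220320

LOAD_FAST_LOAD_FAST c,c → push 7,7. Stack: [7, 7]
BINARY_OP & → 7 & 7 = 7. Stack: [7]
LOAD_CONST → push 8. Stack: [7, 8]
BINARY_OP + → 7 + 8 = 15. Stack: [15]
STORE_FAST t → t=15. Stack: []
LOAD_FAST c → push 7. Stack: [7]
LOAD_CONST → push 4. Stack: [7, 4]
BINARY_OP << → 7 << 4 = 112. Stack: [112]
STORE_FAST t → t=112. Stack: []
LOAD_FAST_LOAD_FAST a,b → push -12,-3. Stack: [-12, -3]
BINARY_OP + → -12 + -3 = -15. Stack: [-15]
LOAD_FAST a → push -12. Stack: [-15, -12]
BINARY_OP * → -15 * -12 = 180. Stack: [180]
STORE_FAST p → p=180. Stack: []
LOAD_FAST_LOAD_FAST p,p → push 180,180. Stack: [180, 180]
BINARY_OP & → 180 & 180 = 180. Stack: [180]
LOAD_FAST p → push 180. Stack: [180, 180]
BINARY_OP & → 180 & 180 = 180. Stack: [180]
STORE_FAST s → s=180. Stack: []
LOAD_FAST_LOAD_FAST c,a → push 7,-12. Stack: [7, -12]
BINARY_OP % → 7 % -12 = -5. Stack: [-5]
STORE_FAST q → q=-5. Stack: []
LOAD_FAST t → push 112. Stack: [112]
LOAD_CONST → push 2. Stack: [112, 2]
BINARY_OP << → 112 << 2 = 448. Stack: [448]
LOAD_FAST a → push -12. Stack: [448, -12]
LOAD_CONST → push 4. Stack: [448, -12, 4]
BINARY_OP >> → -12 >> 4 = -1. Stack: [448, -1]
BINARY_OP // → 448 // -1 = -448. Stack: [-448]
STORE_FAST r → r=-448. Stack: []
LOAD_FAST_LOAD_FAST t,q → push 112,-5. Stack: [112, -5]
BINARY_OP // → 112 // -5 = -23. Stack: [-23]
LOAD_FAST_LOAD_FAST q,s → push -5,180. Stack: [-23, -5, 180]
BINARY_OP - → -5 - 180 = -185. Stack: [-23, -185]
BINARY_OP | → -23 | -185 = -17. Stack: [-17]
STORE_FAST u → u=-17. Stack: []
LOAD_FAST u → push -17. Stack: [-17]
LOAD_CONST → push 12. Stack: [-17, 12]
BINARY_OP * → -17 * 12 = -204. Stack: [-204]
LOAD_FAST p → push 180. Stack: [-204, 180]
LOAD_CONST → push 6. Stack: [-204, 180, 6]
BINARY_OP * → 180 * 6 = 1080. Stack: [-204, 1080]
BINARY_OP * → -204 * 1080 = -220320. Stack: [-220320]
STORE_FAST u → u=-220320. Stack: []
LOAD_FAST u → push -220320. Stack: [-220320]
RETURN_VALUE → return -220320.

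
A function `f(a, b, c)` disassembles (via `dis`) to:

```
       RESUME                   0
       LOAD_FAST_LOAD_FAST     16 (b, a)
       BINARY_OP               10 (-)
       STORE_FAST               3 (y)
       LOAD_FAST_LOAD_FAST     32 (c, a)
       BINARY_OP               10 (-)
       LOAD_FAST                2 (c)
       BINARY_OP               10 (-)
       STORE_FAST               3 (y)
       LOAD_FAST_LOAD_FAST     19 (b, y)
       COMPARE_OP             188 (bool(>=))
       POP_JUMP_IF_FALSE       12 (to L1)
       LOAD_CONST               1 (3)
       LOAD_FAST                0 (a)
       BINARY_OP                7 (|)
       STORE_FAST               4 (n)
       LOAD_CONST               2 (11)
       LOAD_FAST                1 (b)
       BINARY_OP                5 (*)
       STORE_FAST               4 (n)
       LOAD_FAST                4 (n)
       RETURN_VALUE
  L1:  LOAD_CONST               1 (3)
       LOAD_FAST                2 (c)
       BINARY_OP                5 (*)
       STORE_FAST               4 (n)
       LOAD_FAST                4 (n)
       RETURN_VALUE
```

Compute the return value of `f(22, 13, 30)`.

LOAD_FAST_LOAD_FAST b,a → push 13,22. Stack: [13, 22]
BINARY_OP - → 13 - 22 = -9. Stack: [-9]
STORE_FAST y → y=-9. Stack: []
LOAD_FAST_LOAD_FAST c,a → push 30,22. Stack: [30, 22]
BINARY_OP - → 30 - 22 = 8. Stack: [8]
LOAD_FAST c → push 30. Stack: [8, 30]
BINARY_OP - → 8 - 30 = -22. Stack: [-22]
STORE_FAST y → y=-22. Stack: []
LOAD_FAST_LOAD_FAST b,y → push 13,-22. Stack: [13, -22]
COMPARE_OP bool(>=) → 13 vs -22 = True. Stack: [True]
POP_JUMP_IF_FALSE → pop True; no jump. Stack: []
LOAD_CONST → push 3. Stack: [3]
LOAD_FAST a → push 22. Stack: [3, 22]
BINARY_OP | → 3 | 22 = 23. Stack: [23]
STORE_FAST n → n=23. Stack: []
LOAD_CONST → push 11. Stack: [11]
LOAD_FAST b → push 13. Stack: [11, 13]
BINARY_OP * → 11 * 13 = 143. Stack: [143]
STORE_FAST n → n=143. Stack: []
LOAD_FAST n → push 143. Stack: [143]
RETURN_VALUE → return 143.

143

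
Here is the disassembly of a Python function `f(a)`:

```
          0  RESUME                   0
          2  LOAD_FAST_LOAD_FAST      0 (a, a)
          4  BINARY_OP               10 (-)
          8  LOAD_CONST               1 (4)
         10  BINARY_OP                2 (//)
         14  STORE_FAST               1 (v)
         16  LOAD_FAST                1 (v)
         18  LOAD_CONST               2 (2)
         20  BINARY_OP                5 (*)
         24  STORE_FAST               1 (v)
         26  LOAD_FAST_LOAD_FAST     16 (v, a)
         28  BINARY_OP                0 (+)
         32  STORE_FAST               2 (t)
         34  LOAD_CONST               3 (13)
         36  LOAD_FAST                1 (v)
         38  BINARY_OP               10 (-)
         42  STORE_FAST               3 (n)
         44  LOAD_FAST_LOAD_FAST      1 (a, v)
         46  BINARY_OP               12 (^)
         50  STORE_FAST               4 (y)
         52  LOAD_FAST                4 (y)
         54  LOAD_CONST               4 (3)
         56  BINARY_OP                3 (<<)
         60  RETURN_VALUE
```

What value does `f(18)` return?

LOAD_FAST_LOAD_FAST a,a → push 18,18. Stack: [18, 18]
BINARY_OP - → 18 - 18 = 0. Stack: [0]
LOAD_CONST → push 4. Stack: [0, 4]
BINARY_OP // → 0 // 4 = 0. Stack: [0]
STORE_FAST v → v=0. Stack: []
LOAD_FAST v → push 0. Stack: [0]
LOAD_CONST → push 2. Stack: [0, 2]
BINARY_OP * → 0 * 2 = 0. Stack: [0]
STORE_FAST v → v=0. Stack: []
LOAD_FAST_LOAD_FAST v,a → push 0,18. Stack: [0, 18]
BINARY_OP + → 0 + 18 = 18. Stack: [18]
STORE_FAST t → t=18. Stack: []
LOAD_CONST → push 13. Stack: [13]
LOAD_FAST v → push 0. Stack: [13, 0]
BINARY_OP - → 13 - 0 = 13. Stack: [13]
STORE_FAST n → n=13. Stack: []
LOAD_FAST_LOAD_FAST a,v → push 18,0. Stack: [18, 0]
BINARY_OP ^ → 18 ^ 0 = 18. Stack: [18]
STORE_FAST y → y=18. Stack: []
LOAD_FAST y → push 18. Stack: [18]
LOAD_CONST → push 3. Stack: [18, 3]
BINARY_OP << → 18 << 3 = 144. Stack: [144]
RETURN_VALUE → return 144.

144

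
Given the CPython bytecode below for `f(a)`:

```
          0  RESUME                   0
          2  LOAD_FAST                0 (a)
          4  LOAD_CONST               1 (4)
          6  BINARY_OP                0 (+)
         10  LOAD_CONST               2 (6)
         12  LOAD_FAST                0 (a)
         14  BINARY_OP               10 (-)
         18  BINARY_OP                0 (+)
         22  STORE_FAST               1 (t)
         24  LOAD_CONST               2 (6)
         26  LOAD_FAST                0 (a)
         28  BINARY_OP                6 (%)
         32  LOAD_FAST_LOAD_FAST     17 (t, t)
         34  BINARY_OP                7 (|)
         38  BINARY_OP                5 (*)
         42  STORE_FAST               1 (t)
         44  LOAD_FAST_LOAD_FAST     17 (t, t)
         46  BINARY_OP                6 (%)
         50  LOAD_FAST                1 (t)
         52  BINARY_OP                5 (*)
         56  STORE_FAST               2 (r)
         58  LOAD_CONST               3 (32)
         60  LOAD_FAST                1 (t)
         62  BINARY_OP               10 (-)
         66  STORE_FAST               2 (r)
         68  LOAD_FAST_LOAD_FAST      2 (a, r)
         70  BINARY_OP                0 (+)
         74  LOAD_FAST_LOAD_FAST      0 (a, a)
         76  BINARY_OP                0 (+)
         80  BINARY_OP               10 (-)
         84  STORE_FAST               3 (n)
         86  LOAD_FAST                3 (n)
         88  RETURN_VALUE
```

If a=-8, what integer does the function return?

60

LOAD_FAST a → push -8. Stack: [-8]
LOAD_CONST → push 4. Stack: [-8, 4]
BINARY_OP + → -8 + 4 = -4. Stack: [-4]
LOAD_CONST → push 6. Stack: [-4, 6]
LOAD_FAST a → push -8. Stack: [-4, 6, -8]
BINARY_OP - → 6 - -8 = 14. Stack: [-4, 14]
BINARY_OP + → -4 + 14 = 10. Stack: [10]
STORE_FAST t → t=10. Stack: []
LOAD_CONST → push 6. Stack: [6]
LOAD_FAST a → push -8. Stack: [6, -8]
BINARY_OP % → 6 % -8 = -2. Stack: [-2]
LOAD_FAST_LOAD_FAST t,t → push 10,10. Stack: [-2, 10, 10]
BINARY_OP | → 10 | 10 = 10. Stack: [-2, 10]
BINARY_OP * → -2 * 10 = -20. Stack: [-20]
STORE_FAST t → t=-20. Stack: []
LOAD_FAST_LOAD_FAST t,t → push -20,-20. Stack: [-20, -20]
BINARY_OP % → -20 % -20 = 0. Stack: [0]
LOAD_FAST t → push -20. Stack: [0, -20]
BINARY_OP * → 0 * -20 = 0. Stack: [0]
STORE_FAST r → r=0. Stack: []
LOAD_CONST → push 32. Stack: [32]
LOAD_FAST t → push -20. Stack: [32, -20]
BINARY_OP - → 32 - -20 = 52. Stack: [52]
STORE_FAST r → r=52. Stack: []
LOAD_FAST_LOAD_FAST a,r → push -8,52. Stack: [-8, 52]
BINARY_OP + → -8 + 52 = 44. Stack: [44]
LOAD_FAST_LOAD_FAST a,a → push -8,-8. Stack: [44, -8, -8]
BINARY_OP + → -8 + -8 = -16. Stack: [44, -16]
BINARY_OP - → 44 - -16 = 60. Stack: [60]
STORE_FAST n → n=60. Stack: []
LOAD_FAST n → push 60. Stack: [60]
RETURN_VALUE → return 60.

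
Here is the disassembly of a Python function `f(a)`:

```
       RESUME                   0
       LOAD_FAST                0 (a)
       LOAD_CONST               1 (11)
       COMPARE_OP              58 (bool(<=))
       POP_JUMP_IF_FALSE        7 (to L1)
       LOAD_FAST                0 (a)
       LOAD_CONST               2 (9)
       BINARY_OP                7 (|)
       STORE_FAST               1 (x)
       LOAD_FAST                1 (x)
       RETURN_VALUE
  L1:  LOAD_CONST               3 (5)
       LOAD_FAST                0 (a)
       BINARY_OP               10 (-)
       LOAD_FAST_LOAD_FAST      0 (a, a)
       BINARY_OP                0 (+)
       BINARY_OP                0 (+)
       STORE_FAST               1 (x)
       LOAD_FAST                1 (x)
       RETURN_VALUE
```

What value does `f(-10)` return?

LOAD_FAST a → push -10. Stack: [-10]
LOAD_CONST → push 11. Stack: [-10, 11]
COMPARE_OP bool(<=) → -10 vs 11 = True. Stack: [True]
POP_JUMP_IF_FALSE → pop True; no jump. Stack: []
LOAD_FAST a → push -10. Stack: [-10]
LOAD_CONST → push 9. Stack: [-10, 9]
BINARY_OP | → -10 | 9 = -1. Stack: [-1]
STORE_FAST x → x=-1. Stack: []
LOAD_FAST x → push -1. Stack: [-1]
RETURN_VALUE → return -1.

-1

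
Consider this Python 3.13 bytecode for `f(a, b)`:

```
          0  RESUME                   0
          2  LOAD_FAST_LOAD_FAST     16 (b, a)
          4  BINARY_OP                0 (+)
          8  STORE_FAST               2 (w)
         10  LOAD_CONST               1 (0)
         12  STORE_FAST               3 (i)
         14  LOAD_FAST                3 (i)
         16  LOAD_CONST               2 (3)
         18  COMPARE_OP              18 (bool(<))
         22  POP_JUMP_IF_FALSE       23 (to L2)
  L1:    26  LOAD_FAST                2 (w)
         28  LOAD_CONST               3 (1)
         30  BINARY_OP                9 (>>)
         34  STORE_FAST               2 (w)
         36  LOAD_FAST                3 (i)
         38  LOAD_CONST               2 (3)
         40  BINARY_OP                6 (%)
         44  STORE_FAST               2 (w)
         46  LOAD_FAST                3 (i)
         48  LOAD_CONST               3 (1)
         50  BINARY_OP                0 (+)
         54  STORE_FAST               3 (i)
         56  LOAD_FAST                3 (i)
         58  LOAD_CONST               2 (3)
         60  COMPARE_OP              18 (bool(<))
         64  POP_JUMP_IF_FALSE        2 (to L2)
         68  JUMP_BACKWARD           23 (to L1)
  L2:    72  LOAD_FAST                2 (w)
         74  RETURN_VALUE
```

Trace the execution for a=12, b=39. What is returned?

LOAD_FAST_LOAD_FAST b,a → push 39,12. Stack: [39, 12]
BINARY_OP + → 39 + 12 = 51. Stack: [51]
STORE_FAST w → w=51. Stack: []
LOAD_CONST → push 0. Stack: [0]
STORE_FAST i → i=0. Stack: []
LOAD_FAST i → push 0. Stack: [0]
LOAD_CONST → push 3. Stack: [0, 3]
COMPARE_OP bool(<) → 0 vs 3 = True. Stack: [True]
POP_JUMP_IF_FALSE → pop True; no jump. Stack: []
LOAD_FAST w → push 51. Stack: [51]
LOAD_CONST → push 1. Stack: [51, 1]
BINARY_OP >> → 51 >> 1 = 25. Stack: [25]
STORE_FAST w → w=25. Stack: []
LOAD_FAST i → push 0. Stack: [0]
LOAD_CONST → push 3. Stack: [0, 3]
BINARY_OP % → 0 % 3 = 0. Stack: [0]
STORE_FAST w → w=0. Stack: []
LOAD_FAST i → push 0. Stack: [0]
LOAD_CONST → push 1. Stack: [0, 1]
BINARY_OP + → 0 + 1 = 1. Stack: [1]
STORE_FAST i → i=1. Stack: []
LOAD_FAST i → push 1. Stack: [1]
LOAD_CONST → push 3. Stack: [1, 3]
COMPARE_OP bool(<) → 1 vs 3 = True. Stack: [True]
POP_JUMP_IF_FALSE → pop True; no jump. Stack: []
LOAD_FAST w → push 0. Stack: [0]
LOAD_CONST → push 1. Stack: [0, 1]
BINARY_OP >> → 0 >> 1 = 0. Stack: [0]
STORE_FAST w → w=0. Stack: []
LOAD_FAST i → push 1. Stack: [1]
LOAD_CONST → push 3. Stack: [1, 3]
BINARY_OP % → 1 % 3 = 1. Stack: [1]
STORE_FAST w → w=1. Stack: []
LOAD_FAST i → push 1. Stack: [1]
LOAD_CONST → push 1. Stack: [1, 1]
BINARY_OP + → 1 + 1 = 2. Stack: [2]
STORE_FAST i → i=2. Stack: []
LOAD_FAST i → push 2. Stack: [2]
LOAD_CONST → push 3. Stack: [2, 3]
COMPARE_OP bool(<) → 2 vs 3 = True. Stack: [True]
POP_JUMP_IF_FALSE → pop True; no jump. Stack: []
LOAD_FAST w → push 1. Stack: [1]
LOAD_CONST → push 1. Stack: [1, 1]
BINARY_OP >> → 1 >> 1 = 0. Stack: [0]
STORE_FAST w → w=0. Stack: []
LOAD_FAST i → push 2. Stack: [2]
LOAD_CONST → push 3. Stack: [2, 3]
BINARY_OP % → 2 % 3 = 2. Stack: [2]
STORE_FAST w → w=2. Stack: []
LOAD_FAST i → push 2. Stack: [2]
LOAD_CONST → push 1. Stack: [2, 1]
BINARY_OP + → 2 + 1 = 3. Stack: [3]
STORE_FAST i → i=3. Stack: []
LOAD_FAST i → push 3. Stack: [3]
LOAD_CONST → push 3. Stack: [3, 3]
COMPARE_OP bool(<) → 3 vs 3 = False. Stack: [False]
POP_JUMP_IF_FALSE → pop False; jump. Stack: []
LOAD_FAST w → push 2. Stack: [2]
RETURN_VALUE → return 2.

2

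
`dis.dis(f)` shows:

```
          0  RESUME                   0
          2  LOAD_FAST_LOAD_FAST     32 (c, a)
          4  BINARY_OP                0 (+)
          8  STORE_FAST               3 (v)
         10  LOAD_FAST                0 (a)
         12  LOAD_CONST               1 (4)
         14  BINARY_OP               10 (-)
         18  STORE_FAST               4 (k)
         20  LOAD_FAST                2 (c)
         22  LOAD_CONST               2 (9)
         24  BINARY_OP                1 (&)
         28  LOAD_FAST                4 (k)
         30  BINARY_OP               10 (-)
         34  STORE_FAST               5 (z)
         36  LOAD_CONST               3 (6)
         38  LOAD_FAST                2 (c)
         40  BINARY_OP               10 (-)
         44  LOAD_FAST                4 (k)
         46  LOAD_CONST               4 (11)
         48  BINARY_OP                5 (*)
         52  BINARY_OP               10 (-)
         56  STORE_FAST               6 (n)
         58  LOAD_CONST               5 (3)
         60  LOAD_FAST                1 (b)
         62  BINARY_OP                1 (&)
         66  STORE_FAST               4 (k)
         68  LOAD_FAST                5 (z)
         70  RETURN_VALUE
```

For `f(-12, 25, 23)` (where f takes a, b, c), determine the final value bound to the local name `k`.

LOAD_FAST_LOAD_FAST c,a → push 23,-12. Stack: [23, -12]
BINARY_OP + → 23 + -12 = 11. Stack: [11]
STORE_FAST v → v=11. Stack: []
LOAD_FAST a → push -12. Stack: [-12]
LOAD_CONST → push 4. Stack: [-12, 4]
BINARY_OP - → -12 - 4 = -16. Stack: [-16]
STORE_FAST k → k=-16. Stack: []
LOAD_FAST c → push 23. Stack: [23]
LOAD_CONST → push 9. Stack: [23, 9]
BINARY_OP & → 23 & 9 = 1. Stack: [1]
LOAD_FAST k → push -16. Stack: [1, -16]
BINARY_OP - → 1 - -16 = 17. Stack: [17]
STORE_FAST z → z=17. Stack: []
LOAD_CONST → push 6. Stack: [6]
LOAD_FAST c → push 23. Stack: [6, 23]
BINARY_OP - → 6 - 23 = -17. Stack: [-17]
LOAD_FAST k → push -16. Stack: [-17, -16]
LOAD_CONST → push 11. Stack: [-17, -16, 11]
BINARY_OP * → -16 * 11 = -176. Stack: [-17, -176]
BINARY_OP - → -17 - -176 = 159. Stack: [159]
STORE_FAST n → n=159. Stack: []
LOAD_CONST → push 3. Stack: [3]
LOAD_FAST b → push 25. Stack: [3, 25]
BINARY_OP & → 3 & 25 = 1. Stack: [1]
STORE_FAST k → k=1. Stack: []
LOAD_FAST z → push 17. Stack: [17]
RETURN_VALUE → return 17.

1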